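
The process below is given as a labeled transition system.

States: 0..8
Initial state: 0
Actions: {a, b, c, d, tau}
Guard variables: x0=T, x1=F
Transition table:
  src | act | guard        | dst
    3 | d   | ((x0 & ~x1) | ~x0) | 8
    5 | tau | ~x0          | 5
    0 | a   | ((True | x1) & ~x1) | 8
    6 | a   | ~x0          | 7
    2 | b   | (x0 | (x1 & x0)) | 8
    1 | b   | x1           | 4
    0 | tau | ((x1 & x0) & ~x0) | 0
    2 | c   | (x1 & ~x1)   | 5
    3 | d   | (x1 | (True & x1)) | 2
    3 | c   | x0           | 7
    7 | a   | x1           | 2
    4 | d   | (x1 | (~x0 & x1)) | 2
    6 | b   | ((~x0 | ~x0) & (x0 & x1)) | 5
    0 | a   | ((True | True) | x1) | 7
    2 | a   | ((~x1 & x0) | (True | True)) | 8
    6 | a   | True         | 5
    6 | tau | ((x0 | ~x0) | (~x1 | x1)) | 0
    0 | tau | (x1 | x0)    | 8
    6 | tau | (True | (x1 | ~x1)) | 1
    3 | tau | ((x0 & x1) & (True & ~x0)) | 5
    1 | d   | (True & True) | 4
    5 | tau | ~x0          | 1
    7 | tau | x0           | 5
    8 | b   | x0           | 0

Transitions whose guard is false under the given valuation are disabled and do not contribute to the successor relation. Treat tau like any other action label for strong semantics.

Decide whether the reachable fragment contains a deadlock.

Reach set: {0,5,7,8}
  0: a→7  a→8  tau→8  [3 exit(s)]
  5: ∅  [no exit]
  7: tau→5  [1 exit(s)]
  8: b→0  [1 exit(s)]
Path to 5: a·tau

Answer: DEADLOCK at state 5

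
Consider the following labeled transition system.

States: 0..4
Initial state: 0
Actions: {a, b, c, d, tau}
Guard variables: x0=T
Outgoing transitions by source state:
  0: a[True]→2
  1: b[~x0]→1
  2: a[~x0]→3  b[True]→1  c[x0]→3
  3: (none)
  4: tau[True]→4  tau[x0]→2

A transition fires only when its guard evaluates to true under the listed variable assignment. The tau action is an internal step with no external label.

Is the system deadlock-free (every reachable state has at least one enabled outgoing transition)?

Reach set: {0,1,2,3}
  0: a→2  [1 out]
  1: ∅  [STUCK]
  2: b→1  c→3  [2 out]
  3: ∅  [STUCK]
Path to 1: a·b

Answer: DEADLOCK at state 1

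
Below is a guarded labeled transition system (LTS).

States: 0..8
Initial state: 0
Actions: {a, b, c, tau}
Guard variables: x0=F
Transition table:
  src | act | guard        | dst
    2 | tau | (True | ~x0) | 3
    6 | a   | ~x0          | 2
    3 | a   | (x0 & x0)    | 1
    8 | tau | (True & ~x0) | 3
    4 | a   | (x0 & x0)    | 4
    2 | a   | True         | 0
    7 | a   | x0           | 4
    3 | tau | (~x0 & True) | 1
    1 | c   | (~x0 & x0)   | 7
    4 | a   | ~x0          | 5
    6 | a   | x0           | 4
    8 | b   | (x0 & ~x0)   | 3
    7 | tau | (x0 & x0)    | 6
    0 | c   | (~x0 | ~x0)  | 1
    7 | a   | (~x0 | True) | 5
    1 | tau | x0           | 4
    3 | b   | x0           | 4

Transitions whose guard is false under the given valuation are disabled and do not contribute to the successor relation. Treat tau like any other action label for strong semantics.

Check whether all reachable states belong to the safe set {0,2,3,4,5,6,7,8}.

Inv-set: {0,2,3,4,5,6,7,8}
Reachable = {0,1}
  0: ✓
  1: VIOLATES
witness against invariant: c → 1

Answer: INVARIANT VIOLATED at state 1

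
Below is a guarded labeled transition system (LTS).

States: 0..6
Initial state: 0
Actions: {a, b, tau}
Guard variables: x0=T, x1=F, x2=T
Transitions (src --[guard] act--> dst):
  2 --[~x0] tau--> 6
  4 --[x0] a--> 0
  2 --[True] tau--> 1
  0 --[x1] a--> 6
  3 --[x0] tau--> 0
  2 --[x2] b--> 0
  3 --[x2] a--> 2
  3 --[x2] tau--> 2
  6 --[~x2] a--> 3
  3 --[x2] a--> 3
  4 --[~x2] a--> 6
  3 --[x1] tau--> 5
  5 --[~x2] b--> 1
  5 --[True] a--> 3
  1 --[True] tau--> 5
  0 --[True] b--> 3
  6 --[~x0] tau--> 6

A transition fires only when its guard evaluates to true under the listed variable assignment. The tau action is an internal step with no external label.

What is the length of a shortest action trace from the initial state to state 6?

Answer: UNREACHABLE

Analysis:
Breadth-first toward 6:
  depth 0: {0}
  depth 1: {3}
  depth 2: {2}
  depth 3: {1}
  depth 4: {5}
6 never appears.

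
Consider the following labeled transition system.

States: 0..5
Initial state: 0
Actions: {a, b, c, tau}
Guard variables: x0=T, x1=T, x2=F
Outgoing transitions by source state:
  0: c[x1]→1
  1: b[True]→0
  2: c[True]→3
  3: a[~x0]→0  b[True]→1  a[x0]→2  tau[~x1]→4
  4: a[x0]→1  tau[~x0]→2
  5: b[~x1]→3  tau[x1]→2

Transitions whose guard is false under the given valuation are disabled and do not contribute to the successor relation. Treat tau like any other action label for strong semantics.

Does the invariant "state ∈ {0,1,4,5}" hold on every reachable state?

Safe = {0,1,4,5}
Reachable = {0,1}
  0: safe
  1: safe

Answer: INVARIANT HOLDS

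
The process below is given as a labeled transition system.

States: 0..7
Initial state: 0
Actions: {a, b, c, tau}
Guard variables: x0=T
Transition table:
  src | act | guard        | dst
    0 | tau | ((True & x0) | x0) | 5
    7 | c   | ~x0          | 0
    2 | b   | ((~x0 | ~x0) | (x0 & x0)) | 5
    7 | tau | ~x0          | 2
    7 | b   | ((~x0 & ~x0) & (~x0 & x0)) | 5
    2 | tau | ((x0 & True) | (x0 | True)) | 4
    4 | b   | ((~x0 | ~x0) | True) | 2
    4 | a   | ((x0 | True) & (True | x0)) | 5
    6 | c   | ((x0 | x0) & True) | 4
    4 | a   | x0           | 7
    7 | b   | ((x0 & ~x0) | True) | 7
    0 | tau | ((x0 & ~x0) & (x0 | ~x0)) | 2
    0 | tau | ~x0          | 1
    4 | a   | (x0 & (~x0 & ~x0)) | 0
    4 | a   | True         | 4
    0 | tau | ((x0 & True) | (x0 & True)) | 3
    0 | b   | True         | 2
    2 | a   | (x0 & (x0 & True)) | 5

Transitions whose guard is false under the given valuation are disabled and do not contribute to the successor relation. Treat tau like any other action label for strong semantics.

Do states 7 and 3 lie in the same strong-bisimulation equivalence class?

Answer: NOT BISIMILAR

Analysis:
Compute ~ classes (split until stable):
  π0 = {{0,1,2,3,4,5,6,7}}
  π1 = {{0},{1,3,5},{2},{4},{6},{7}}
stable after 2 split(s): 6 block(s)
class of 7: {7}; class of 3: {1,3,5}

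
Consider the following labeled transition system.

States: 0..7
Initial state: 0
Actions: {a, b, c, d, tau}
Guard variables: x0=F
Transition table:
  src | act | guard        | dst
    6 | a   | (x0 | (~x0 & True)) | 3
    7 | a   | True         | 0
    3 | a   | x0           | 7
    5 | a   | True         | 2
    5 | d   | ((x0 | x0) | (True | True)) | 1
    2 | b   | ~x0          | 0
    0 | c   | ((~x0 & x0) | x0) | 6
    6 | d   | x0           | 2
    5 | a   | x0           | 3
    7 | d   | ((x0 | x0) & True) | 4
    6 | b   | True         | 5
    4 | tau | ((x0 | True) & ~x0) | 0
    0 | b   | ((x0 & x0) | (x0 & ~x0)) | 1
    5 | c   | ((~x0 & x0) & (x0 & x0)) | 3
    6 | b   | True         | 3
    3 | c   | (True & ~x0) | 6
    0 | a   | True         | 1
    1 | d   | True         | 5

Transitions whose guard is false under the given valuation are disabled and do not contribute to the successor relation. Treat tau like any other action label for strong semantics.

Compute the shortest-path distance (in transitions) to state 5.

BFS to 5:
  L0 = {0}
  L1 = {1}
  L2 = {5}
first hit 5 at d=2 via a·d

Answer: 2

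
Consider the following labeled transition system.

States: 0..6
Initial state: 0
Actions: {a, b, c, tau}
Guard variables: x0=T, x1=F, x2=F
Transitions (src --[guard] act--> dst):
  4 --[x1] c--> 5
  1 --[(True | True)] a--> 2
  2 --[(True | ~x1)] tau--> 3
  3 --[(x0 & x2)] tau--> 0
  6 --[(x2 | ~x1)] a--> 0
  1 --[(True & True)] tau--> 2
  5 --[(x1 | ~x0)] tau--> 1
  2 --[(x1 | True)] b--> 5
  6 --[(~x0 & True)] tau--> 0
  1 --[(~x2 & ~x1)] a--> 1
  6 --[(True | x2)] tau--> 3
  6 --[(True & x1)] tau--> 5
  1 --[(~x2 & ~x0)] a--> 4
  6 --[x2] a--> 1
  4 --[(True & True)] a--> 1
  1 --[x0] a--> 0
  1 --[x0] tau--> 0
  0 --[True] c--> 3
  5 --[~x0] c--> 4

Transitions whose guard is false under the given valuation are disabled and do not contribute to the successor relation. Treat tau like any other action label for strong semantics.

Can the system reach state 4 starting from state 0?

Answer: UNREACHABLE

Working:
Guard filter leaves 11 enabled edge(s).
Layer 0: {0}
Layer 1: {3}  total {0,3}
Reach set: {0,3}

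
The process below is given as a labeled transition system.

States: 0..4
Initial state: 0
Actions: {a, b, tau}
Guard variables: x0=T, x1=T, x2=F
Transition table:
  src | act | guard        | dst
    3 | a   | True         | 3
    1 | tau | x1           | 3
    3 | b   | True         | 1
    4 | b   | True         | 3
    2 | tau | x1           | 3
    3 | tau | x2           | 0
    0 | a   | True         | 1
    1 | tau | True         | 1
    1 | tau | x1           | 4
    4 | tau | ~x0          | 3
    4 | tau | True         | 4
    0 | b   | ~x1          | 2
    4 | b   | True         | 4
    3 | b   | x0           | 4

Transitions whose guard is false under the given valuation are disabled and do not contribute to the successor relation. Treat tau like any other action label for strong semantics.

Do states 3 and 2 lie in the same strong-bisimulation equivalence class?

Answer: NOT BISIMILAR

Trace:
Refine partition for ~:
  round 0: {{0,1,2,3,4}}
  round 1: {{0},{1,2},{3},{4}}
  round 2: {{0},{1},{2},{3},{4}}
Fixed point at round 3; 5 class(es).
3∈{3}, 2∈{2}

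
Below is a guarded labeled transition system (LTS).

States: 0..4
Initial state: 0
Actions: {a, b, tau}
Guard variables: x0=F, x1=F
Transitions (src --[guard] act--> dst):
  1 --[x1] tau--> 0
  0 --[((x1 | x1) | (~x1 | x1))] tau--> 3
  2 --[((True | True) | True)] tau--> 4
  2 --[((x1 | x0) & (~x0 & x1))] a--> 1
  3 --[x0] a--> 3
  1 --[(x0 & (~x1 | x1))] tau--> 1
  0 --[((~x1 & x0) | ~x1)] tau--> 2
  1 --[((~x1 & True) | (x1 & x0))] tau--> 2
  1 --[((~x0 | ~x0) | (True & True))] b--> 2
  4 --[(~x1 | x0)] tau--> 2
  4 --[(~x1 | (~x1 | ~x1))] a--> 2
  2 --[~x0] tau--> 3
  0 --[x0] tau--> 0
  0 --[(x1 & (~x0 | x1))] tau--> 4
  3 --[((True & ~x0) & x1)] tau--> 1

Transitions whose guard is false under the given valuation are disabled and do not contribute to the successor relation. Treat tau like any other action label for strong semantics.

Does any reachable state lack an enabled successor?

Answer: DEADLOCK at state 3

Trace:
Reachable = {0,2,3,4}
  0: tau→2  tau→3  [2 out]
  2: tau→3  tau→4  [2 out]
  3: ∅  [no exit]
  4: a→2  tau→2  [2 out]
Path to 3: tau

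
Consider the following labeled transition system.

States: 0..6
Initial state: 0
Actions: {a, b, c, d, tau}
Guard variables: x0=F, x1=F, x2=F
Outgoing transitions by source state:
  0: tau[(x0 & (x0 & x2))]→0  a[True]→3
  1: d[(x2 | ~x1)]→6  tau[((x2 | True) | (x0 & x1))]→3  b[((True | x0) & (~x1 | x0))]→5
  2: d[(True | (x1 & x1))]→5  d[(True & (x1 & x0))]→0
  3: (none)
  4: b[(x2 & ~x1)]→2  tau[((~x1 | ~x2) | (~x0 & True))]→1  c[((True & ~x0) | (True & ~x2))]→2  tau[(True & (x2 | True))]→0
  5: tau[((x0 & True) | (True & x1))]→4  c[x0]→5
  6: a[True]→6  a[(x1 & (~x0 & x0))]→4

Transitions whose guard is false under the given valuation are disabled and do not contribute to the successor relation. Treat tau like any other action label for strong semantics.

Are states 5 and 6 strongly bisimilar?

Answer: NOT BISIMILAR

Working:
Bisimulation quotient by refinement:
  π0 = {{0,1,2,3,4,5,6}}
  π1 = {{0,6},{1},{2},{3,5},{4}}
  π2 = {{0},{1},{2},{3,5},{4},{6}}
stable after 3 split(s): 6 block(s)
5∈{3,5}, 6∈{6}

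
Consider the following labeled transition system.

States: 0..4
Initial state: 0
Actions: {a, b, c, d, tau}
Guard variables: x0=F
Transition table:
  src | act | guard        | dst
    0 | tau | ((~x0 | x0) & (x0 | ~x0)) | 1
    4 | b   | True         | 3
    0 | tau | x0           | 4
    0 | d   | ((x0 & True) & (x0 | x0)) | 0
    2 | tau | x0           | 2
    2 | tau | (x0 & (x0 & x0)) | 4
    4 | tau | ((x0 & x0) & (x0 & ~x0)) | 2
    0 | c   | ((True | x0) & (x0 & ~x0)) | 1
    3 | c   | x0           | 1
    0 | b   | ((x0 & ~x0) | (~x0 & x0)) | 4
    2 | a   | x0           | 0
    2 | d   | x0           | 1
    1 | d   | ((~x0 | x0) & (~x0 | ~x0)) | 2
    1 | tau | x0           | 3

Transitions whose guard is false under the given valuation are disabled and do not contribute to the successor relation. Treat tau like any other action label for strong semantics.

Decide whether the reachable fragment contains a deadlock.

Reach set: {0,1,2}
  0: tau→1  [deg 1]
  1: d→2  [deg 1]
  2: ∅  [no exit]
trace reaching 2: tau·d

Answer: DEADLOCK at state 2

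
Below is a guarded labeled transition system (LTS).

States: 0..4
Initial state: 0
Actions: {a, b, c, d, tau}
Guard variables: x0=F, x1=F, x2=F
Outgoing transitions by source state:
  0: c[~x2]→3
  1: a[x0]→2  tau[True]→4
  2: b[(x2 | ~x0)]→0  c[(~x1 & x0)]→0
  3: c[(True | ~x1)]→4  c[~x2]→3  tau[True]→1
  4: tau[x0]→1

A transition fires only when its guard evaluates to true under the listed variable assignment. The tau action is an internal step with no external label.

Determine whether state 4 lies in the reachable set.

Answer: REACHABLE

Analysis:
6 transition(s) survive guard evaluation.
L0 = {0}
L1 = {3}  cumulative {0,3}
L2 = {1,4}  cumulative {0,1,3,4}
Reachable = {0,1,3,4}
Path to 4: c·c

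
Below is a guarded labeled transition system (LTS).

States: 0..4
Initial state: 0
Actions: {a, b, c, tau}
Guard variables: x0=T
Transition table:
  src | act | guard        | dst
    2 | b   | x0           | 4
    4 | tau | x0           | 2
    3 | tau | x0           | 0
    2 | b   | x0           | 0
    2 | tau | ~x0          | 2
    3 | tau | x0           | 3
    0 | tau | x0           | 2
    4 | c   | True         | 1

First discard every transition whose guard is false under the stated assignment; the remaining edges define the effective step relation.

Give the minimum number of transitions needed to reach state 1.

Layered search for 1:
  Layer 0: {0}
  Layer 1: {2}
  Layer 2: {4}
  Layer 3: {1}
first hit 1 at d=3 via tau·b·c

Answer: 3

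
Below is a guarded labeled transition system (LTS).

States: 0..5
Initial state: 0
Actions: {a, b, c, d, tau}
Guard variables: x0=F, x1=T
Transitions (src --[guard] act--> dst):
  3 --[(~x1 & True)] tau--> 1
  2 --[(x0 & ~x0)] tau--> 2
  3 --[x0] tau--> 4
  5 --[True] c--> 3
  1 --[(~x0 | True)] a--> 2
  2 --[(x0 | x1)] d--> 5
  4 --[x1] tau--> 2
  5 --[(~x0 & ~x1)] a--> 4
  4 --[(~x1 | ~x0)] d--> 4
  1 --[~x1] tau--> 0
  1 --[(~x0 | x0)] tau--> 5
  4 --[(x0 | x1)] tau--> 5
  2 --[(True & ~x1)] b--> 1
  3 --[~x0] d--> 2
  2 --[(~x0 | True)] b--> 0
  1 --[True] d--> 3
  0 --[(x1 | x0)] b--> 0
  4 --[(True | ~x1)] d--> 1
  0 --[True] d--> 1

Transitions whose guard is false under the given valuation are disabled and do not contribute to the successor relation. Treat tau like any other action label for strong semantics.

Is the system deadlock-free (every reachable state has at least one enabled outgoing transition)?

R = {0,1,2,3,5}
  0: b→0  d→1  [2 exit(s)]
  1: a→2  d→3  tau→5  [3 exit(s)]
  2: b→0  d→5  [2 exit(s)]
  3: d→2  [1 exit(s)]
  5: c→3  [1 exit(s)]

Answer: DEADLOCK-FREE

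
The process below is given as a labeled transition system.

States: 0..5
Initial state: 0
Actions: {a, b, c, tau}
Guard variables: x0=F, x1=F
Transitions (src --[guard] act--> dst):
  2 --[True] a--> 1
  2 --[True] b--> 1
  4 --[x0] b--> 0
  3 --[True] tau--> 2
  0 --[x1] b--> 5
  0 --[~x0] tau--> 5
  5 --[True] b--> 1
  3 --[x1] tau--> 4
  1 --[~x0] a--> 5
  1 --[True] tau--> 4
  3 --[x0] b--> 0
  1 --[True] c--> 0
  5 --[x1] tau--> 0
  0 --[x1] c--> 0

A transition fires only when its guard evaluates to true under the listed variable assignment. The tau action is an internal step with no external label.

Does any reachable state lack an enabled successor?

Answer: DEADLOCK at state 4

Trace:
Reach set: {0,1,4,5}
  0: tau→5  [deg 1]
  1: a→5  c→0  tau→4  [deg 3]
  4: ∅  [no exit]
  5: b→1  [deg 1]
trace reaching 4: tau·b·tau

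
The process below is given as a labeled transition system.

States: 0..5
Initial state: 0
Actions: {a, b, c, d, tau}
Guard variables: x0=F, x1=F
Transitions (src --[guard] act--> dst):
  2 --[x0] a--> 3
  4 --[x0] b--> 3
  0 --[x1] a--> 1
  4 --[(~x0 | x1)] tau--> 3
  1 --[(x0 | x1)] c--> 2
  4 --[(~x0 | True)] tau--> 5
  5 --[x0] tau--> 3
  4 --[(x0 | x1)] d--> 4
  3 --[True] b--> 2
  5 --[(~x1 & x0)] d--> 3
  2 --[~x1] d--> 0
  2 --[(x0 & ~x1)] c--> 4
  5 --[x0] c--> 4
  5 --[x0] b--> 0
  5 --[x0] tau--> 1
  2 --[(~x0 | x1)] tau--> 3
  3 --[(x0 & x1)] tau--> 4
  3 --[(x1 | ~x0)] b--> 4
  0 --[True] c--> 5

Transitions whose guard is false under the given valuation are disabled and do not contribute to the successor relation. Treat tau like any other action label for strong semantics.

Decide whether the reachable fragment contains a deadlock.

Answer: DEADLOCK at state 5

Trace:
Reachable = {0,5}
  0: c→5  [1 exit(s)]
  5: ∅  [deadlock]
trace reaching 5: c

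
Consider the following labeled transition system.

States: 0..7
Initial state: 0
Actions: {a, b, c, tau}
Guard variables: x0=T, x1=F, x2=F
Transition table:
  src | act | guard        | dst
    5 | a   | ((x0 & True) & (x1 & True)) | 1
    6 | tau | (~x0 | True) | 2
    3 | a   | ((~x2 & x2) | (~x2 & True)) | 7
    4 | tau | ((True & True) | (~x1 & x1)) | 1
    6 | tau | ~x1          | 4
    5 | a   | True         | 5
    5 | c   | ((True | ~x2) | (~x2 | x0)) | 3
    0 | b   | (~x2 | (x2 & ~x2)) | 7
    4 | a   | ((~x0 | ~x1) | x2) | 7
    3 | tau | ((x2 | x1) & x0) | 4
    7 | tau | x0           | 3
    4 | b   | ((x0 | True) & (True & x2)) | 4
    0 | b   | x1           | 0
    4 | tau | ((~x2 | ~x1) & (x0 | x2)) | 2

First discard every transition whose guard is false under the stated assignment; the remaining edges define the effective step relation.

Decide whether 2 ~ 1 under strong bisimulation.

Refine partition for ~:
  round 0: {{0,1,2,3,4,5,6,7}}
  round 1: {{0},{1,2},{3},{4},{5},{6,7}}
  round 2: {{0},{1,2},{3},{4},{5},{6},{7}}
7 equivalence class(es) (converged in 3)
[2]={1,2}  [1]={1,2}

Answer: BISIMILAR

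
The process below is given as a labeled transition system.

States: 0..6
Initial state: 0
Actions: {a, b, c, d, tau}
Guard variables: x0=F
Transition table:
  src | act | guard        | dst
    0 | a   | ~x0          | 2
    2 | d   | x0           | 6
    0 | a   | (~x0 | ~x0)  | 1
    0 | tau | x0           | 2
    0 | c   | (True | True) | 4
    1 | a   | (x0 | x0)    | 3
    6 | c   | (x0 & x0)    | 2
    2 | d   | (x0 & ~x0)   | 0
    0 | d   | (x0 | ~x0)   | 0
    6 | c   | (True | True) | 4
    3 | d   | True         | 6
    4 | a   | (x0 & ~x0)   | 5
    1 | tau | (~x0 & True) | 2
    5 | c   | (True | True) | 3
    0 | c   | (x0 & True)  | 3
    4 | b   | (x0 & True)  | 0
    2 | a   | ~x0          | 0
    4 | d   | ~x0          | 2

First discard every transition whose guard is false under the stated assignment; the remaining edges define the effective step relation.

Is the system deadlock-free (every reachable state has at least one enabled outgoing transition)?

Answer: DEADLOCK-FREE

Trace:
Reach set: {0,1,2,4}
  0: a→1  a→2  c→4  d→0  [4 exit(s)]
  1: tau→2  [1 exit(s)]
  2: a→0  [1 exit(s)]
  4: d→2  [1 exit(s)]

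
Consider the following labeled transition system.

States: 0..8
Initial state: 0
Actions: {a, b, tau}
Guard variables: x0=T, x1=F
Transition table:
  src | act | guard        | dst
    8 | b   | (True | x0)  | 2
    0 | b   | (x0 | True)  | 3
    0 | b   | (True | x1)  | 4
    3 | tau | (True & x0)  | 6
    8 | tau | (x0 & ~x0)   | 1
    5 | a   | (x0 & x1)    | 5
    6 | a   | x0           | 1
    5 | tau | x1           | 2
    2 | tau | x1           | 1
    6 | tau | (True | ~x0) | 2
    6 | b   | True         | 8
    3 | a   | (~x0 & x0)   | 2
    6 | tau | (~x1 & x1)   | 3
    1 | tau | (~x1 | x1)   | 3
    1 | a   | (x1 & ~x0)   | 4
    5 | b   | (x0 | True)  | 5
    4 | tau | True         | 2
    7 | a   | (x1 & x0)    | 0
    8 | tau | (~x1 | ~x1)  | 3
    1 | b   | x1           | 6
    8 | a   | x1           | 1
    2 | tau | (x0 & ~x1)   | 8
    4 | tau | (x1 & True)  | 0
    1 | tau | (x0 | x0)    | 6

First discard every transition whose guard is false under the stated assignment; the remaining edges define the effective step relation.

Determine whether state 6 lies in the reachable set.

Answer: REACHABLE

Trace:
After dropping false guards: 13 live edges.
depth 0: {0}
depth 1: {3,4}  now seen {0,3,4}
depth 2: {2,6}  now seen {0,2,3,4,6}
depth 3: {1,8}  now seen {0,1,2,3,4,6,8}
R = {0,1,2,3,4,6,8}
Path to 6: b·tau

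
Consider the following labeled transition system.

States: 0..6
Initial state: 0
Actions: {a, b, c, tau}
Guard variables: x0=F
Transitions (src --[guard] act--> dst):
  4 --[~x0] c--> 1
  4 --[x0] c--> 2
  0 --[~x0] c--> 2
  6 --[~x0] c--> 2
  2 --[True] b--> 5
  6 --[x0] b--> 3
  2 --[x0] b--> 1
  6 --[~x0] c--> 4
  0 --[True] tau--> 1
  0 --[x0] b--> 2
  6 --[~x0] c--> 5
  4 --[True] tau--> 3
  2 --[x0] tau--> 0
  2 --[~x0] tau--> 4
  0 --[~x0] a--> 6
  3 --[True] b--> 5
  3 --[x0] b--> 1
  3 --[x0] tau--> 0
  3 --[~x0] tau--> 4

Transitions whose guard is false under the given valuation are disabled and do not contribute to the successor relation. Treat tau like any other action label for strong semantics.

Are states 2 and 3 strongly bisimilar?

Refine partition for ~:
  π0 = {{0,1,2,3,4,5,6}}
  π1 = {{0},{1,5},{2,3},{4},{6}}
5 equivalence class(es) (converged in 2)
[2]={2,3}  [3]={2,3}

Answer: BISIMILAR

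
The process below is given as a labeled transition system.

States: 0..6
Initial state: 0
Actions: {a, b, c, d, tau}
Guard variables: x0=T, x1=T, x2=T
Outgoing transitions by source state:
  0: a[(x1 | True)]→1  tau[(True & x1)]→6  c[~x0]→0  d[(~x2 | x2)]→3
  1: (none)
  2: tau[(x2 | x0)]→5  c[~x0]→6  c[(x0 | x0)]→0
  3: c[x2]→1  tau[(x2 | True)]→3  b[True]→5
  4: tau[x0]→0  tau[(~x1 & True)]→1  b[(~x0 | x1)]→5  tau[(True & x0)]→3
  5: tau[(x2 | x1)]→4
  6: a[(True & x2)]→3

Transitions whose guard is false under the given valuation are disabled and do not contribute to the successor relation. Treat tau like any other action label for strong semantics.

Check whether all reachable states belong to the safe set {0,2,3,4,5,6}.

Inv-set: {0,2,3,4,5,6}
Reach set: {0,1,3,4,5,6}
  0: safe
  1: ✗ unsafe
  3: safe
  4: safe
  5: safe
  6: safe
counterexample path to 1: a

Answer: INVARIANT VIOLATED at state 1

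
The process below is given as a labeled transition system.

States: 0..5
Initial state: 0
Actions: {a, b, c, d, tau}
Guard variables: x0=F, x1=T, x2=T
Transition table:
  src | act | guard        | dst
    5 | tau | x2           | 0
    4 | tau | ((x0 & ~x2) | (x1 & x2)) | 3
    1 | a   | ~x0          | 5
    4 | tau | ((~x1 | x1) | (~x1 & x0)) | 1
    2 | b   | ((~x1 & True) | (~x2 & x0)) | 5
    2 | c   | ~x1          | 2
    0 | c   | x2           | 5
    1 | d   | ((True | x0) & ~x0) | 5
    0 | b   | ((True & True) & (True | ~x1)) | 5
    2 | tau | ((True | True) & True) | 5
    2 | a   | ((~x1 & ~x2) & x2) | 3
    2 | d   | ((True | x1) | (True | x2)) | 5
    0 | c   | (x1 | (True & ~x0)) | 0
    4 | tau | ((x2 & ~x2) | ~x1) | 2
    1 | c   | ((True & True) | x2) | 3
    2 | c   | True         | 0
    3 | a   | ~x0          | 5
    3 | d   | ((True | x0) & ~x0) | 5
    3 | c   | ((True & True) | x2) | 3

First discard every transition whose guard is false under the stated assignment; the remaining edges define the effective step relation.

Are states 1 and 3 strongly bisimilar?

Bisimulation quotient by refinement:
  P[0] = {{0,1,2,3,4,5}}
  P[1] = {{0},{1,3},{2},{4,5}}
  P[2] = {{0},{1,3},{2},{4},{5}}
Fixed point at round 3; 5 class(es).
[1]={1,3}  [3]={1,3}

Answer: BISIMILAR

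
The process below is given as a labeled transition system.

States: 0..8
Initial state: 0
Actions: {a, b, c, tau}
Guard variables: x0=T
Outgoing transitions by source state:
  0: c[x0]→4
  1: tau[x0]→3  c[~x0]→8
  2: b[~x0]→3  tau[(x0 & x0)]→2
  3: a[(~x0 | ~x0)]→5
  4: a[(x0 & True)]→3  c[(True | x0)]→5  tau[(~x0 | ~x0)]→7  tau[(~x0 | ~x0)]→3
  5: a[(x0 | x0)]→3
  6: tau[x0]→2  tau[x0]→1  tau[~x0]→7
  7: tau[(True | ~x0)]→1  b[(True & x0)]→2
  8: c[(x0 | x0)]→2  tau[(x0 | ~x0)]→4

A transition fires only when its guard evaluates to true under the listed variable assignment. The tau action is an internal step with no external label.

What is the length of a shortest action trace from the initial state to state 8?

BFS to 8:
  L0 = {0}
  L1 = {4}
  L2 = {3,5}
8 never appears.

Answer: UNREACHABLE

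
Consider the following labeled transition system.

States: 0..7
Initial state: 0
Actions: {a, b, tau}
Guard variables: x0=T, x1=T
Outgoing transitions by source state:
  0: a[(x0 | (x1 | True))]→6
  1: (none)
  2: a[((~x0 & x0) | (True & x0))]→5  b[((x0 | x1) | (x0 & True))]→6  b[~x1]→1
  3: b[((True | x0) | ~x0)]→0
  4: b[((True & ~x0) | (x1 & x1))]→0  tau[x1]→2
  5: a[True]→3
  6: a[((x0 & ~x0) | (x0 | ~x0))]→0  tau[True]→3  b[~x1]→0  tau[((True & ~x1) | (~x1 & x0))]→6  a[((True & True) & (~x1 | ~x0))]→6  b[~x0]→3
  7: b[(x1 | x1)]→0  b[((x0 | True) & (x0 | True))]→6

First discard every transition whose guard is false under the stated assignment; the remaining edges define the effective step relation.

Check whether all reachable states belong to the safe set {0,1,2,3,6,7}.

Inv-set: {0,1,2,3,6,7}
Reachable = {0,3,6}
  0: ✓
  3: ✓
  6: ✓

Answer: INVARIANT HOLDS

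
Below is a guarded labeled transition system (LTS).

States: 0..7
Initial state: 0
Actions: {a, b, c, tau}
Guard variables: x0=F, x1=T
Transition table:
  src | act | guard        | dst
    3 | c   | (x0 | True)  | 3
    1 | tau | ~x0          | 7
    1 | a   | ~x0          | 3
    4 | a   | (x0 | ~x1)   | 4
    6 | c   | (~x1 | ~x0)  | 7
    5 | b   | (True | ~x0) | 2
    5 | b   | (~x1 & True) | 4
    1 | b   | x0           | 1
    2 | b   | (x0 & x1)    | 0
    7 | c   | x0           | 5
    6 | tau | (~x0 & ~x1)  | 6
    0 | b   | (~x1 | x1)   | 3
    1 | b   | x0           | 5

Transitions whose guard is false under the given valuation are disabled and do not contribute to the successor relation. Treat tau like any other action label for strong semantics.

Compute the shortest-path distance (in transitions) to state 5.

Answer: UNREACHABLE

Trace:
BFS to 5:
  depth 0: {0}
  depth 1: {3}
5 never appears.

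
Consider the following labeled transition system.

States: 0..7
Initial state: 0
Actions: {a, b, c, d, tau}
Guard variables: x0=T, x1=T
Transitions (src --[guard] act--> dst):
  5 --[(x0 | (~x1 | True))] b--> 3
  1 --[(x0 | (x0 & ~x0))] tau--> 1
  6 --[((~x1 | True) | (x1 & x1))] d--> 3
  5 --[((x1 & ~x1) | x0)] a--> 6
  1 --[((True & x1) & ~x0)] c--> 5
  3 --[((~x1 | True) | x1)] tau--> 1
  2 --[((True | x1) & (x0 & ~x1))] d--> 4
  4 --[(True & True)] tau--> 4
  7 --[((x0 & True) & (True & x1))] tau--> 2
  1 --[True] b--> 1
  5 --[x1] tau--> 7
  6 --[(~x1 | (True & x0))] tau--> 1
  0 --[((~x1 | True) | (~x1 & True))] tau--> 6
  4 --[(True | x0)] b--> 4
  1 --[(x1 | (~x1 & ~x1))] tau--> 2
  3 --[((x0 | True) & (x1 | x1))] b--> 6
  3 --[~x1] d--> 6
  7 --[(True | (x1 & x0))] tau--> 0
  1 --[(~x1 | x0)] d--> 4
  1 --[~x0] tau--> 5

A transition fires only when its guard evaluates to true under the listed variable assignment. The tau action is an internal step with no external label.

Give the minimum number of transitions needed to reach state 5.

Answer: UNREACHABLE

Trace:
BFS to 5:
  Layer 0: {0}
  Layer 1: {6}
  Layer 2: {1,3}
  Layer 3: {2,4}
5 never appears.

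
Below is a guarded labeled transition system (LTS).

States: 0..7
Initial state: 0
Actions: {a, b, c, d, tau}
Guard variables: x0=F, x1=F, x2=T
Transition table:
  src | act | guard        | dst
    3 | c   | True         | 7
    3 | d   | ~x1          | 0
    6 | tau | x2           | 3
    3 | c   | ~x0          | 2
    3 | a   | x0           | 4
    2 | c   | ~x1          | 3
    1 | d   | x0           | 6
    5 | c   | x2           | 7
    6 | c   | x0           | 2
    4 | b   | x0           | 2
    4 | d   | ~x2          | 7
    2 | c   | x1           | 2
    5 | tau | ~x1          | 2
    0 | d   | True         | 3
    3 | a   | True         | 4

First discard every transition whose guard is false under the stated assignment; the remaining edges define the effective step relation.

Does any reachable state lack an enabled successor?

Answer: DEADLOCK at state 4

Working:
Reachable = {0,2,3,4,7}
  0: d→3  [1 out]
  2: c→3  [1 out]
  3: a→4  c→2  c→7  d→0  [4 out]
  4: ∅  [deadlock]
  7: ∅  [deadlock]
trace reaching 4: d·a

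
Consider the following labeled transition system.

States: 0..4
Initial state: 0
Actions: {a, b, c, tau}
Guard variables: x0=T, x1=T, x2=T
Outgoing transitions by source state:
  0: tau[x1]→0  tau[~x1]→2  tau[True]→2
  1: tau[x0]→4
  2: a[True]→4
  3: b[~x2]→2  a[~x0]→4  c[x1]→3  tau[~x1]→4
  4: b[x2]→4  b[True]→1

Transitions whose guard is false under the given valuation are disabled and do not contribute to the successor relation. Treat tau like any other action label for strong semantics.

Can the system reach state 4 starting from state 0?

Guard filter leaves 7 enabled edge(s).
L0 = {0}
L1 = {2}  now seen {0,2}
L2 = {4}  now seen {0,2,4}
L3 = {1}  now seen {0,1,2,4}
Reach set: {0,1,2,4}
witness 4: tau·a

Answer: REACHABLE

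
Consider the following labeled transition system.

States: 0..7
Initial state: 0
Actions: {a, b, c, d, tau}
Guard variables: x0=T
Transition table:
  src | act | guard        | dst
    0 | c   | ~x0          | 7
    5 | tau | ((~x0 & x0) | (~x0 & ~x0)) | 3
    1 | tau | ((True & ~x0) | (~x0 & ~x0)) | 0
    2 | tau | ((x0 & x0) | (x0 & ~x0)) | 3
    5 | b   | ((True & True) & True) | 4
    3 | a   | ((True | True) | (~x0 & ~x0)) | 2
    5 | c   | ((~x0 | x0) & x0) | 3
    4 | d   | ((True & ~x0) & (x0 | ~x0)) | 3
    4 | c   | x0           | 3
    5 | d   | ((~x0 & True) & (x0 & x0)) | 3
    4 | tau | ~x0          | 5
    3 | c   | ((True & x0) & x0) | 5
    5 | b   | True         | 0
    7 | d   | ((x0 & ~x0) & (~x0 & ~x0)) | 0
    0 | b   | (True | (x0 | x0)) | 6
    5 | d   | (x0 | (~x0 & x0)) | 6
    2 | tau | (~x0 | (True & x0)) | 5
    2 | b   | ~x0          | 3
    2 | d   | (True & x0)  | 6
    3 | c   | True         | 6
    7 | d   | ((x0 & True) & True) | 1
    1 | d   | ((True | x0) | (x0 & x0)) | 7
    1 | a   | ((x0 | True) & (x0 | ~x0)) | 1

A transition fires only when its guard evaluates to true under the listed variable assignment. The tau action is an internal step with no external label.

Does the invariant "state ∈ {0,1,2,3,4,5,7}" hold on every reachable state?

Answer: INVARIANT VIOLATED at state 6

Analysis:
Safe = {0,1,2,3,4,5,7}
Reach set: {0,6}
  0: safe
  6: outside
witness against invariant: b → 6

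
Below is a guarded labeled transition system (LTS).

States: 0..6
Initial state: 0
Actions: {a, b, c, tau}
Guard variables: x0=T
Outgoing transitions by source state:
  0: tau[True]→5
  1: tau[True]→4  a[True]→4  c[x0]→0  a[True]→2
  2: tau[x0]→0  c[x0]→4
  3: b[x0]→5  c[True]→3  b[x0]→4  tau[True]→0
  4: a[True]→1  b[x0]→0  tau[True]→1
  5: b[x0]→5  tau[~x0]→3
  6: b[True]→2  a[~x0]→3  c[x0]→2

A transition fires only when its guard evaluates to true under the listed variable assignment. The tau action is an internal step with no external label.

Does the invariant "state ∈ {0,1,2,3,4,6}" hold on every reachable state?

Answer: INVARIANT VIOLATED at state 5

Analysis:
Safe = {0,1,2,3,4,6}
Reach set: {0,5}
  0: ok
  5: ✗ unsafe
counterexample path to 5: tau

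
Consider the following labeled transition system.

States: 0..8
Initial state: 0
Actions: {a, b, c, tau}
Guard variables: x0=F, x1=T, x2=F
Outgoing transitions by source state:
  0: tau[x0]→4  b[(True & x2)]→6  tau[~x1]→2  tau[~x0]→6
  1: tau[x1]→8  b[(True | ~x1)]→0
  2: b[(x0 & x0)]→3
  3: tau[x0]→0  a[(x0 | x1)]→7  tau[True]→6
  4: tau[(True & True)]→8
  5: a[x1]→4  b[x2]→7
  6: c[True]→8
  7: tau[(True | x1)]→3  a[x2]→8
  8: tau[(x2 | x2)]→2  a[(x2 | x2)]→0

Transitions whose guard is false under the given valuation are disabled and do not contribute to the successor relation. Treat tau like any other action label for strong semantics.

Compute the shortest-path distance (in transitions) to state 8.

Breadth-first toward 8:
  depth 0: {0}
  depth 1: {6}
  depth 2: {8}
8 enters at depth 2; path tau·c

Answer: 2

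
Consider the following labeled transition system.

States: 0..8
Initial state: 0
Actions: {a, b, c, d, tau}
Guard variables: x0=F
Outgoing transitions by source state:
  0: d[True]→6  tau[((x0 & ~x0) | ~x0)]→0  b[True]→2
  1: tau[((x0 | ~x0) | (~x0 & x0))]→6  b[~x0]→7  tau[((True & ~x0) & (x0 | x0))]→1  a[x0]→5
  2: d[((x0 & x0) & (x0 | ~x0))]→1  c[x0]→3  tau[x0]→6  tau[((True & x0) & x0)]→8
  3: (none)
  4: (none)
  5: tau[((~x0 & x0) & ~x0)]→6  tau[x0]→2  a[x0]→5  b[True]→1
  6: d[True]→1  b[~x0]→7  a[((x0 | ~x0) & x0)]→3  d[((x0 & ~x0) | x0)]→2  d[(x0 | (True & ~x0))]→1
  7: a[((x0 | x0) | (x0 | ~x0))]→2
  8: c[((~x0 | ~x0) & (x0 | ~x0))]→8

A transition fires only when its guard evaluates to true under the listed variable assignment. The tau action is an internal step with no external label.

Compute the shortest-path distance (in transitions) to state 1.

Answer: 2

Trace:
Layered search for 1:
  L0 = {0}
  L1 = {2,6}
  L2 = {1,7}
first hit 1 at d=2 via d·d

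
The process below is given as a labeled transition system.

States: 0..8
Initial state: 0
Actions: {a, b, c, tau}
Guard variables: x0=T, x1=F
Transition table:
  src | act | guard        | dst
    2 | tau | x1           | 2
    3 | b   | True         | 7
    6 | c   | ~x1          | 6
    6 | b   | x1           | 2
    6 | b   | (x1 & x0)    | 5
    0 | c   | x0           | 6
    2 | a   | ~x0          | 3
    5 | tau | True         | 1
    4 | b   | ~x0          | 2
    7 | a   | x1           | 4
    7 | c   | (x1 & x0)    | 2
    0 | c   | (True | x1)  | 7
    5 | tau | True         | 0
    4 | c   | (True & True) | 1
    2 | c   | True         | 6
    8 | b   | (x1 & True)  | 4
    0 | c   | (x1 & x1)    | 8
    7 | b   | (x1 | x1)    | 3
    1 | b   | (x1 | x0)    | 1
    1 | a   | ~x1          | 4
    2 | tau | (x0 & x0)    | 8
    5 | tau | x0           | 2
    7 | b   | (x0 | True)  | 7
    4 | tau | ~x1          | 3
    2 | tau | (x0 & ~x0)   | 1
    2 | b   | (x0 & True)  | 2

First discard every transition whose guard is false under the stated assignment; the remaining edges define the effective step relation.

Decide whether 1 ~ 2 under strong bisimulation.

Answer: NOT BISIMILAR

Working:
Bisimulation quotient by refinement:
  round 0: {{0,1,2,3,4,5,6,7,8}}
  round 1: {{0,6},{1},{2},{3,7},{4},{5},{8}}
  round 2: {{0},{1},{2},{3,7},{4},{5},{6},{8}}
stable after 3 split(s): 8 block(s)
class of 1: {1}; class of 2: {2}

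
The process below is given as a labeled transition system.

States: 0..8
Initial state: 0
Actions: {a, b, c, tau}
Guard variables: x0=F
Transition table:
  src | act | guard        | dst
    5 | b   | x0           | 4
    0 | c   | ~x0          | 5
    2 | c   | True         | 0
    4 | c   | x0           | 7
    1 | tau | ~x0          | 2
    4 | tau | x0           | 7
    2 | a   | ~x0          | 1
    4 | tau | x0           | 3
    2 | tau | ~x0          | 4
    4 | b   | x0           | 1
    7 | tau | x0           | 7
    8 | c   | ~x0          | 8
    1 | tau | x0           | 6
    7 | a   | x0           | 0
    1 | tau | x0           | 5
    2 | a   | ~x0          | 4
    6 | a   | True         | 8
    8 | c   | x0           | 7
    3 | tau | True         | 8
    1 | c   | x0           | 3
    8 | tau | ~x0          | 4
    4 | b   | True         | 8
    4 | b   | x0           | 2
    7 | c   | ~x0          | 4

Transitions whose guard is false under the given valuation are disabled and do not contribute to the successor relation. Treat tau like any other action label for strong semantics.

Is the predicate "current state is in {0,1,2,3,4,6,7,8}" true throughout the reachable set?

Allowed set {0,1,2,3,4,6,7,8}
Reach set: {0,5}
  0: ✓
  5: outside
counterexample path to 5: c

Answer: INVARIANT VIOLATED at state 5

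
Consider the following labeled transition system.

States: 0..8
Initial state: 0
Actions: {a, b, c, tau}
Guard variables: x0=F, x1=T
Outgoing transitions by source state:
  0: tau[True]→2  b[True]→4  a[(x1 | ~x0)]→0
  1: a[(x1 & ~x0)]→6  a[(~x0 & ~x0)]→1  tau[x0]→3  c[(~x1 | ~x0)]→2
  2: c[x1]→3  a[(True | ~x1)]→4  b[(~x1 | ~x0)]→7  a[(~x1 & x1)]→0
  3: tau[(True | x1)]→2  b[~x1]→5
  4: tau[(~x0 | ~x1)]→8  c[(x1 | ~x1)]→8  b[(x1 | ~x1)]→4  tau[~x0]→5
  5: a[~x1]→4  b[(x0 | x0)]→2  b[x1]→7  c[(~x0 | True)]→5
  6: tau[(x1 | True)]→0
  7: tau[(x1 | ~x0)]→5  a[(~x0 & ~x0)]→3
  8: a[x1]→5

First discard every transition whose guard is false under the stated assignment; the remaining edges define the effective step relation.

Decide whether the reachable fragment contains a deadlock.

Answer: DEADLOCK-FREE

Analysis:
Reach set: {0,2,3,4,5,7,8}
  0: a→0  b→4  tau→2  [3 out]
  2: a→4  b→7  c→3  [3 out]
  3: tau→2  [1 out]
  4: b→4  c→8  tau→5  tau→8  [4 out]
  5: b→7  c→5  [2 out]
  7: a→3  tau→5  [2 out]
  8: a→5  [1 out]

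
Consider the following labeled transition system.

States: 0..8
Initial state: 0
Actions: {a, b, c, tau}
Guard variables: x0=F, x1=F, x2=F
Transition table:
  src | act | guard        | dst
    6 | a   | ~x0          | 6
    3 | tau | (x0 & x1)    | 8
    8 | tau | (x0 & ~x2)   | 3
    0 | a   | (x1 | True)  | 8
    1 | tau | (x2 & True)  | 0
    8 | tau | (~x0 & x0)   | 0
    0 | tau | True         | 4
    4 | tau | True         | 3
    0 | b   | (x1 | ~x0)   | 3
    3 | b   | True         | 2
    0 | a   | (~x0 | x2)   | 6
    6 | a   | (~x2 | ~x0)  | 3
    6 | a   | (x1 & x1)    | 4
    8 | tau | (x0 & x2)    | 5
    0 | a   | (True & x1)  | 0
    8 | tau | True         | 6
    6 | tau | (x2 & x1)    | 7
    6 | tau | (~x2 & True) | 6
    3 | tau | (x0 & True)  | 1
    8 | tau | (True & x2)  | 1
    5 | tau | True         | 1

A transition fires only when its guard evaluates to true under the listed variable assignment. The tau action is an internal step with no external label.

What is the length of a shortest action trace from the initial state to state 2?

Layered search for 2:
  Layer 0: {0}
  Layer 1: {3,4,6,8}
  Layer 2: {2}
first hit 2 at d=2 via b·b

Answer: 2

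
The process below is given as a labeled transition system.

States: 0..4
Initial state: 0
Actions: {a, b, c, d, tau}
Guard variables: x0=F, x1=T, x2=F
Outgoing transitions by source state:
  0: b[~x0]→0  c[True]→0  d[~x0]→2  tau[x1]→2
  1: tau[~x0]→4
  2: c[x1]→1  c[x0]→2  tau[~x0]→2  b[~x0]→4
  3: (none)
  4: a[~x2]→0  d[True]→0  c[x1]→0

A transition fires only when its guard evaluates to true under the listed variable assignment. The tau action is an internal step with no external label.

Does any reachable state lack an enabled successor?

Reach set: {0,1,2,4}
  0: b→0  c→0  d→2  tau→2  [4 exit(s)]
  1: tau→4  [1 exit(s)]
  2: b→4  c→1  tau→2  [3 exit(s)]
  4: a→0  c→0  d→0  [3 exit(s)]

Answer: DEADLOCK-FREE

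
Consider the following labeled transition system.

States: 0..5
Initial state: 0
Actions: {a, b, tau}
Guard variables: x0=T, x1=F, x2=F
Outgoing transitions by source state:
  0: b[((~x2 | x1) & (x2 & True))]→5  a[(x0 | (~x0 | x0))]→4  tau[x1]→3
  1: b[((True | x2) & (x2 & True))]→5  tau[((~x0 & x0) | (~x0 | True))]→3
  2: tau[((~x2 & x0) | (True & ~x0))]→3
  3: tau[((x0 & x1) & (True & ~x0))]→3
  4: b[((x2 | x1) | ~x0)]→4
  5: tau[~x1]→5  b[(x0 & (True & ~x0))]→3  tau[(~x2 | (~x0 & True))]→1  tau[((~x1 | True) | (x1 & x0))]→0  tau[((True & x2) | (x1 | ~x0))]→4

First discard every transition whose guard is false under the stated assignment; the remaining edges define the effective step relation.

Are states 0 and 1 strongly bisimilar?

Answer: NOT BISIMILAR

Analysis:
Refine partition for ~:
  P[0] = {{0,1,2,3,4,5}}
  P[1] = {{0},{1,2,5},{3,4}}
  P[2] = {{0},{1,2},{3,4},{5}}
Fixed point at round 3; 4 class(es).
[0]={0}  [1]={1,2}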